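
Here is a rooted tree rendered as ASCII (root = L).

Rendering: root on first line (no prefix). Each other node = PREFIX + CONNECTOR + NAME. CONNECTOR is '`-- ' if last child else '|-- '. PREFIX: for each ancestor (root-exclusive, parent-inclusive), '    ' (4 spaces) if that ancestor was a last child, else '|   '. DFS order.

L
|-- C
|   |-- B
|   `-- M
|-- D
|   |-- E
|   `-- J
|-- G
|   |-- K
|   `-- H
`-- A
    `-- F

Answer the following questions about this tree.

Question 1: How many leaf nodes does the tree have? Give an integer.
Answer: 7

Derivation:
Leaves (nodes with no children): B, E, F, H, J, K, M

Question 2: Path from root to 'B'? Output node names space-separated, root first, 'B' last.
Walk down from root: L -> C -> B

Answer: L C B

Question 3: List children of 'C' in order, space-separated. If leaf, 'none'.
Node C's children (from adjacency): B, M

Answer: B M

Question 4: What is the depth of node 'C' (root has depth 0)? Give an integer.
Path from root to C: L -> C
Depth = number of edges = 1

Answer: 1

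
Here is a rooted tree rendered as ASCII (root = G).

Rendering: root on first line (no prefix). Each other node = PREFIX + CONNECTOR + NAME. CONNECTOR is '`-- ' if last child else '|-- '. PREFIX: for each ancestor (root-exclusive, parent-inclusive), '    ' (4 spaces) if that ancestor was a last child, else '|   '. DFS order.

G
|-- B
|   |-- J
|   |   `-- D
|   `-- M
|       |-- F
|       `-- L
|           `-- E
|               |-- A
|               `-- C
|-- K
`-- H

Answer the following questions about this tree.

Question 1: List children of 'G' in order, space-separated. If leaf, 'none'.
Node G's children (from adjacency): B, K, H

Answer: B K H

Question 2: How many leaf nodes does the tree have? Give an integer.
Leaves (nodes with no children): A, C, D, F, H, K

Answer: 6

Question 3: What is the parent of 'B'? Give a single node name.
Scan adjacency: B appears as child of G

Answer: G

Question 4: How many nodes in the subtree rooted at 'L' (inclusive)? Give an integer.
Subtree rooted at L contains: A, C, E, L
Count = 4

Answer: 4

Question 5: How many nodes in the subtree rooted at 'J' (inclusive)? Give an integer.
Answer: 2

Derivation:
Subtree rooted at J contains: D, J
Count = 2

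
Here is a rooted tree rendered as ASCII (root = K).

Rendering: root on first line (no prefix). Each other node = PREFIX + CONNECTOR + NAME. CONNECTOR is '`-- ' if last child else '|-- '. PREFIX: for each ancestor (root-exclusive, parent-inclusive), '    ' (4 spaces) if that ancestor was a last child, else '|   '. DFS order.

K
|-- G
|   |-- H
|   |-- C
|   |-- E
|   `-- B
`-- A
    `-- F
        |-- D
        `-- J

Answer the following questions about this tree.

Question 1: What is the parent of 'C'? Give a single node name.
Answer: G

Derivation:
Scan adjacency: C appears as child of G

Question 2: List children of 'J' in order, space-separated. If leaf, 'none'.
Answer: none

Derivation:
Node J's children (from adjacency): (leaf)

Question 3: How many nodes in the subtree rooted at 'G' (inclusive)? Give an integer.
Subtree rooted at G contains: B, C, E, G, H
Count = 5

Answer: 5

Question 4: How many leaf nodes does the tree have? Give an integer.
Leaves (nodes with no children): B, C, D, E, H, J

Answer: 6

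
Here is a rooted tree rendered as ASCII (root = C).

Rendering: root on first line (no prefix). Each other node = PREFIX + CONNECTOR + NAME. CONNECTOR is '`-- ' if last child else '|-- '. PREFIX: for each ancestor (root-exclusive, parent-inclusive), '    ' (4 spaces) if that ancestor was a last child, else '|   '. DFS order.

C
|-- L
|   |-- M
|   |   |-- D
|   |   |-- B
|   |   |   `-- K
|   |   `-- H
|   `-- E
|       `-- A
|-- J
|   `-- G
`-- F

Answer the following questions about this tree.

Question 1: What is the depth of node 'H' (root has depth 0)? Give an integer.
Path from root to H: C -> L -> M -> H
Depth = number of edges = 3

Answer: 3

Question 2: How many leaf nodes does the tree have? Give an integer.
Leaves (nodes with no children): A, D, F, G, H, K

Answer: 6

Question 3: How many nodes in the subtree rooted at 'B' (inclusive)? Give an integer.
Answer: 2

Derivation:
Subtree rooted at B contains: B, K
Count = 2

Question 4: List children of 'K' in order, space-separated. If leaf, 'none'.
Node K's children (from adjacency): (leaf)

Answer: none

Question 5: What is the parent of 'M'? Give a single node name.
Scan adjacency: M appears as child of L

Answer: L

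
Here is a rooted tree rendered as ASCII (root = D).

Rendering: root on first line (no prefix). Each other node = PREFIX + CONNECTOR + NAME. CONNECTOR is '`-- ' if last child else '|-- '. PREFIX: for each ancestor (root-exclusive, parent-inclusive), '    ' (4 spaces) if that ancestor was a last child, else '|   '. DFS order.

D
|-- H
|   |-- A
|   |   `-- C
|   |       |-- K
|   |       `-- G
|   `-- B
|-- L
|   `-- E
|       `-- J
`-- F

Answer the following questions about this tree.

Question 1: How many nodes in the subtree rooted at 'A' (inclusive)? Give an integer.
Subtree rooted at A contains: A, C, G, K
Count = 4

Answer: 4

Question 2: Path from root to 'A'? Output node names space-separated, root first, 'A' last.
Answer: D H A

Derivation:
Walk down from root: D -> H -> A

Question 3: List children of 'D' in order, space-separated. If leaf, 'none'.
Answer: H L F

Derivation:
Node D's children (from adjacency): H, L, F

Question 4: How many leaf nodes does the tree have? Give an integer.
Leaves (nodes with no children): B, F, G, J, K

Answer: 5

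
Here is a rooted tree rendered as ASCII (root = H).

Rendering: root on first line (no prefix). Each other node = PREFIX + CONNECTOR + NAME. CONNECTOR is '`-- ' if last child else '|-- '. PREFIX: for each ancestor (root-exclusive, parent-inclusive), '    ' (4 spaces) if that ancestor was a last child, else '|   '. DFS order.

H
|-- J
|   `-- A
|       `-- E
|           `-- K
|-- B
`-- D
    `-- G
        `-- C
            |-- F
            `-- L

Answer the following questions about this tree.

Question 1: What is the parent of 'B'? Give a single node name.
Answer: H

Derivation:
Scan adjacency: B appears as child of H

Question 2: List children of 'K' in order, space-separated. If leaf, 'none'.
Answer: none

Derivation:
Node K's children (from adjacency): (leaf)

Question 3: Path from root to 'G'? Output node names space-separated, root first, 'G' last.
Answer: H D G

Derivation:
Walk down from root: H -> D -> G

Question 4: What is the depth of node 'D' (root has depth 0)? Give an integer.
Answer: 1

Derivation:
Path from root to D: H -> D
Depth = number of edges = 1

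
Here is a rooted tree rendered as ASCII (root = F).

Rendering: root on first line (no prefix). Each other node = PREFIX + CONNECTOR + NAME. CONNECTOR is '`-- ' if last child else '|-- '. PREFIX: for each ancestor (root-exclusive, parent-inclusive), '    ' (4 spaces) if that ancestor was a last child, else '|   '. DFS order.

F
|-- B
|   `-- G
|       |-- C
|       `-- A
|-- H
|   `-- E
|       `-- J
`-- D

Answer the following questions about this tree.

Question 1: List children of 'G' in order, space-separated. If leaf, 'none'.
Answer: C A

Derivation:
Node G's children (from adjacency): C, A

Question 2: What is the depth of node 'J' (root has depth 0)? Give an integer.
Answer: 3

Derivation:
Path from root to J: F -> H -> E -> J
Depth = number of edges = 3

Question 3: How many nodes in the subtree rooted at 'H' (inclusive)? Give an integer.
Answer: 3

Derivation:
Subtree rooted at H contains: E, H, J
Count = 3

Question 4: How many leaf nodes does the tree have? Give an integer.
Leaves (nodes with no children): A, C, D, J

Answer: 4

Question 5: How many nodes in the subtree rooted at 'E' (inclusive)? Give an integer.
Subtree rooted at E contains: E, J
Count = 2

Answer: 2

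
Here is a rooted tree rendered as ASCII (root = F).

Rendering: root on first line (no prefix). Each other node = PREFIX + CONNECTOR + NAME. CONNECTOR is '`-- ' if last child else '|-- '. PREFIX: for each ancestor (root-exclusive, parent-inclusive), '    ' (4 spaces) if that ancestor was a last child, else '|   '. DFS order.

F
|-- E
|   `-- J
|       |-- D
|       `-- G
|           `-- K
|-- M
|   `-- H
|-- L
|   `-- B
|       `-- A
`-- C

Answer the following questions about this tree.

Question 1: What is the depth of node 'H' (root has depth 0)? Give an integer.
Answer: 2

Derivation:
Path from root to H: F -> M -> H
Depth = number of edges = 2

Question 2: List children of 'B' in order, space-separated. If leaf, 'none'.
Answer: A

Derivation:
Node B's children (from adjacency): A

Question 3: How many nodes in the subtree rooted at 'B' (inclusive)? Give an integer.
Subtree rooted at B contains: A, B
Count = 2

Answer: 2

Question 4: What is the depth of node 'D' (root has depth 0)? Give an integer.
Answer: 3

Derivation:
Path from root to D: F -> E -> J -> D
Depth = number of edges = 3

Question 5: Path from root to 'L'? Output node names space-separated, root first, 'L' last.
Answer: F L

Derivation:
Walk down from root: F -> L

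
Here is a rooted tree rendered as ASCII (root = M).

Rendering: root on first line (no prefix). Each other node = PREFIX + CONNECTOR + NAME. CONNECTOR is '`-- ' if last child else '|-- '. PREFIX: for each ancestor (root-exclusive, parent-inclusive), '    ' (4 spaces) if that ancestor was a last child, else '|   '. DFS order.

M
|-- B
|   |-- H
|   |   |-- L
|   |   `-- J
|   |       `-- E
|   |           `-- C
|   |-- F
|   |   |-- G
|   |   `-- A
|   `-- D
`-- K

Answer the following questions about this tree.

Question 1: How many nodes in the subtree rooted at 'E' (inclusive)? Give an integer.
Subtree rooted at E contains: C, E
Count = 2

Answer: 2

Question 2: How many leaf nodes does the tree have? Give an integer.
Answer: 6

Derivation:
Leaves (nodes with no children): A, C, D, G, K, L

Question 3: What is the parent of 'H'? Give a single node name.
Scan adjacency: H appears as child of B

Answer: B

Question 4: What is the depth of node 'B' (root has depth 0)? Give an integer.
Path from root to B: M -> B
Depth = number of edges = 1

Answer: 1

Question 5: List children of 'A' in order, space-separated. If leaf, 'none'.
Answer: none

Derivation:
Node A's children (from adjacency): (leaf)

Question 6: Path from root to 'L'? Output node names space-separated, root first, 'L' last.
Answer: M B H L

Derivation:
Walk down from root: M -> B -> H -> L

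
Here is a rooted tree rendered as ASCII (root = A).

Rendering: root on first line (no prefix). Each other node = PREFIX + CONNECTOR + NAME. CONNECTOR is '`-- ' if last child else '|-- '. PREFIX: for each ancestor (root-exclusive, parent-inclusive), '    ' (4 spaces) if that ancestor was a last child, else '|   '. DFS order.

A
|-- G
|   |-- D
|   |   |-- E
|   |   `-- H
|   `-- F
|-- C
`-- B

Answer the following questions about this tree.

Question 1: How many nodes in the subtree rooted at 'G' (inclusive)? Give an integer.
Answer: 5

Derivation:
Subtree rooted at G contains: D, E, F, G, H
Count = 5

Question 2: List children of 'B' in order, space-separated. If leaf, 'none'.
Node B's children (from adjacency): (leaf)

Answer: none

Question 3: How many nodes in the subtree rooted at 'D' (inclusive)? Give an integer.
Subtree rooted at D contains: D, E, H
Count = 3

Answer: 3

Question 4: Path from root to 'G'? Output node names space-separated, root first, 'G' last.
Answer: A G

Derivation:
Walk down from root: A -> G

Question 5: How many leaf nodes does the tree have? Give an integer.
Answer: 5

Derivation:
Leaves (nodes with no children): B, C, E, F, H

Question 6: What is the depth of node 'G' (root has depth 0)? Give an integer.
Path from root to G: A -> G
Depth = number of edges = 1

Answer: 1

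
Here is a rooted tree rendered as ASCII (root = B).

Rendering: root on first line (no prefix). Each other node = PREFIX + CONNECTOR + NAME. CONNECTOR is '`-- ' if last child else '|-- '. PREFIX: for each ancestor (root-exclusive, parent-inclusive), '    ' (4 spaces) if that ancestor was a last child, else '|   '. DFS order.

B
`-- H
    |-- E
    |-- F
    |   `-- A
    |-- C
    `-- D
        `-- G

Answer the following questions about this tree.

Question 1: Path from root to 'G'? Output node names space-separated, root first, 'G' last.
Answer: B H D G

Derivation:
Walk down from root: B -> H -> D -> G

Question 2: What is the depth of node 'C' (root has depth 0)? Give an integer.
Answer: 2

Derivation:
Path from root to C: B -> H -> C
Depth = number of edges = 2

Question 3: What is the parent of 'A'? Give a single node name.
Answer: F

Derivation:
Scan adjacency: A appears as child of F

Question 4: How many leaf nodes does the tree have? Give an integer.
Leaves (nodes with no children): A, C, E, G

Answer: 4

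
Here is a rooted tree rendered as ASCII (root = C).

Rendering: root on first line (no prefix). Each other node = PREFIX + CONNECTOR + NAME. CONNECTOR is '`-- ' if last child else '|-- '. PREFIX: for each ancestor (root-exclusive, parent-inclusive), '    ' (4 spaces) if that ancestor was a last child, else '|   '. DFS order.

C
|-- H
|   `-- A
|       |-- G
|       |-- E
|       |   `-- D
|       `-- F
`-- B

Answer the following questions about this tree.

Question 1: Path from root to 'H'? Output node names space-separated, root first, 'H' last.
Walk down from root: C -> H

Answer: C H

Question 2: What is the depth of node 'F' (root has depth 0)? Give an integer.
Path from root to F: C -> H -> A -> F
Depth = number of edges = 3

Answer: 3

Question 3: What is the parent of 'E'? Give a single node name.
Answer: A

Derivation:
Scan adjacency: E appears as child of A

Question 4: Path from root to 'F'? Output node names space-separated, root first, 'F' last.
Walk down from root: C -> H -> A -> F

Answer: C H A F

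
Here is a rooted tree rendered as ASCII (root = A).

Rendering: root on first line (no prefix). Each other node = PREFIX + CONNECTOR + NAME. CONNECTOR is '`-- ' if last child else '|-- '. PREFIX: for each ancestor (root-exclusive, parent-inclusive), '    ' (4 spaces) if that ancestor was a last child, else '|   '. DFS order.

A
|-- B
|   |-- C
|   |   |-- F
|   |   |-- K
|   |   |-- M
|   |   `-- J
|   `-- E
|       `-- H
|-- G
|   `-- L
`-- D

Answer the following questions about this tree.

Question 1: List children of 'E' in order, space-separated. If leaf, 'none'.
Answer: H

Derivation:
Node E's children (from adjacency): H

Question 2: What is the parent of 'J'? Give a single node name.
Answer: C

Derivation:
Scan adjacency: J appears as child of C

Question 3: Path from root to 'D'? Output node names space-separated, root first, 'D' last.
Walk down from root: A -> D

Answer: A D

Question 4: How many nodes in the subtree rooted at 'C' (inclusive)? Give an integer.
Answer: 5

Derivation:
Subtree rooted at C contains: C, F, J, K, M
Count = 5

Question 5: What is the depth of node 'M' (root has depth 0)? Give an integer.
Answer: 3

Derivation:
Path from root to M: A -> B -> C -> M
Depth = number of edges = 3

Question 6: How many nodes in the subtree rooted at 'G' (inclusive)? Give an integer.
Subtree rooted at G contains: G, L
Count = 2

Answer: 2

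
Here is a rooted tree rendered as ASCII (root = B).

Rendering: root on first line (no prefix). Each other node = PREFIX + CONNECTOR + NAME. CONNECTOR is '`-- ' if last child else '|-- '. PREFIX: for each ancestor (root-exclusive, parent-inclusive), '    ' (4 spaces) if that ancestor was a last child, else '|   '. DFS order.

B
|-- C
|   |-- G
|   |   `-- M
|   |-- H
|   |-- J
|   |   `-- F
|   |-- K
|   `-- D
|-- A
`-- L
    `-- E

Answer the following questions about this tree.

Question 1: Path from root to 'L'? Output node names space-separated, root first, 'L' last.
Walk down from root: B -> L

Answer: B L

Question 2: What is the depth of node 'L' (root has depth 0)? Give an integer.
Answer: 1

Derivation:
Path from root to L: B -> L
Depth = number of edges = 1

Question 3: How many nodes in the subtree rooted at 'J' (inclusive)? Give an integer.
Answer: 2

Derivation:
Subtree rooted at J contains: F, J
Count = 2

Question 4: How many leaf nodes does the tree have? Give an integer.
Answer: 7

Derivation:
Leaves (nodes with no children): A, D, E, F, H, K, M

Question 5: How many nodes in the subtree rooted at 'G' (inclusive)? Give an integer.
Subtree rooted at G contains: G, M
Count = 2

Answer: 2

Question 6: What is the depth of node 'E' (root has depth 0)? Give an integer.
Answer: 2

Derivation:
Path from root to E: B -> L -> E
Depth = number of edges = 2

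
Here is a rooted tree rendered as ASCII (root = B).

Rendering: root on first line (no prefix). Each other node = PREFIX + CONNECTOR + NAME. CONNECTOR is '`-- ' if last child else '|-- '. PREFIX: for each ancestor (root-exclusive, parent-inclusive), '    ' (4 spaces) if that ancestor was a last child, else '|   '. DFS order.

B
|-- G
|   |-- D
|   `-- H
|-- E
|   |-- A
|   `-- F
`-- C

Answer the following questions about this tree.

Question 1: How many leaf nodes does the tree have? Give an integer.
Answer: 5

Derivation:
Leaves (nodes with no children): A, C, D, F, H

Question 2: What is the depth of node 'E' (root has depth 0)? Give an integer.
Path from root to E: B -> E
Depth = number of edges = 1

Answer: 1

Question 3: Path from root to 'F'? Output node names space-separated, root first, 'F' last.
Answer: B E F

Derivation:
Walk down from root: B -> E -> F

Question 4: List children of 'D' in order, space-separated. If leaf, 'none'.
Node D's children (from adjacency): (leaf)

Answer: none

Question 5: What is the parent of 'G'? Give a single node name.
Answer: B

Derivation:
Scan adjacency: G appears as child of B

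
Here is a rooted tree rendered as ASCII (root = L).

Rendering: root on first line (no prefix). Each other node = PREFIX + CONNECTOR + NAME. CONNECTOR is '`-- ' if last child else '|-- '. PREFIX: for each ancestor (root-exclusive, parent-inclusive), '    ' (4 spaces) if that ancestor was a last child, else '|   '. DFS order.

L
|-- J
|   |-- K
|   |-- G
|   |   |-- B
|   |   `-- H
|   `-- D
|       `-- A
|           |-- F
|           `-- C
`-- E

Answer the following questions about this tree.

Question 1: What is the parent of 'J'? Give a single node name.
Answer: L

Derivation:
Scan adjacency: J appears as child of L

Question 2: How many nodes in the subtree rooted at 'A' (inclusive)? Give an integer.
Subtree rooted at A contains: A, C, F
Count = 3

Answer: 3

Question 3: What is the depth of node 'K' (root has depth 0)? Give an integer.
Path from root to K: L -> J -> K
Depth = number of edges = 2

Answer: 2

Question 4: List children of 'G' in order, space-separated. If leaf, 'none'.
Answer: B H

Derivation:
Node G's children (from adjacency): B, H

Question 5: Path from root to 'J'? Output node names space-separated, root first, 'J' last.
Walk down from root: L -> J

Answer: L J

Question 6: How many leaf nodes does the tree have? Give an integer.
Leaves (nodes with no children): B, C, E, F, H, K

Answer: 6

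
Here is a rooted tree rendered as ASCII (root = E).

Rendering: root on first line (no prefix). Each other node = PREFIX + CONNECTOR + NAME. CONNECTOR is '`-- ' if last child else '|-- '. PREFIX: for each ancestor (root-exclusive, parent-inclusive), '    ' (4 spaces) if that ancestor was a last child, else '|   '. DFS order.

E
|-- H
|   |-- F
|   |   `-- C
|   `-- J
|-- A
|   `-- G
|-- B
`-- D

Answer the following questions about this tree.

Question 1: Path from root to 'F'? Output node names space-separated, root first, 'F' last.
Walk down from root: E -> H -> F

Answer: E H F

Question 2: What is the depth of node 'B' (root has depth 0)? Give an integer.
Path from root to B: E -> B
Depth = number of edges = 1

Answer: 1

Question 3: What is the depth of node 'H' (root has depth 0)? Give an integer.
Answer: 1

Derivation:
Path from root to H: E -> H
Depth = number of edges = 1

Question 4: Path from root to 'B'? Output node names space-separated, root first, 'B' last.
Walk down from root: E -> B

Answer: E B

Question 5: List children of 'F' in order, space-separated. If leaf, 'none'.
Node F's children (from adjacency): C

Answer: C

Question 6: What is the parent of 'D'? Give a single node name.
Answer: E

Derivation:
Scan adjacency: D appears as child of E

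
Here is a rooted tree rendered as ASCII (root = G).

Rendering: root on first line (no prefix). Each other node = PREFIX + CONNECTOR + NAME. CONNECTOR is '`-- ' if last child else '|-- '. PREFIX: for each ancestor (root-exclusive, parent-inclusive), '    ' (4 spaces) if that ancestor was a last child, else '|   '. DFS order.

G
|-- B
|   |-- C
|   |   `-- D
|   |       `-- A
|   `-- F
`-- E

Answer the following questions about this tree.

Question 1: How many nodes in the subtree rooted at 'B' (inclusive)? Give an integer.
Subtree rooted at B contains: A, B, C, D, F
Count = 5

Answer: 5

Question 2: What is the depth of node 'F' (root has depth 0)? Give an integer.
Path from root to F: G -> B -> F
Depth = number of edges = 2

Answer: 2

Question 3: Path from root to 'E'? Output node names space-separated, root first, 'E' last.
Walk down from root: G -> E

Answer: G E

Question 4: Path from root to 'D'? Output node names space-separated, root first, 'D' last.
Answer: G B C D

Derivation:
Walk down from root: G -> B -> C -> D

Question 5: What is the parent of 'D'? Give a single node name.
Scan adjacency: D appears as child of C

Answer: C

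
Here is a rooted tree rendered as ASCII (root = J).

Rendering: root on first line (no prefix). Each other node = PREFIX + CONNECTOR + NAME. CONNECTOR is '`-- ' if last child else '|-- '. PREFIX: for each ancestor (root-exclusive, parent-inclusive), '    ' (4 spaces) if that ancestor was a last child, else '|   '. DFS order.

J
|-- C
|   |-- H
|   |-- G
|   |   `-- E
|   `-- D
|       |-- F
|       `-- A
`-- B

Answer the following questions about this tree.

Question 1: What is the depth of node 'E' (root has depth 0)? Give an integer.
Path from root to E: J -> C -> G -> E
Depth = number of edges = 3

Answer: 3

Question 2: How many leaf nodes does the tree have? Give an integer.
Leaves (nodes with no children): A, B, E, F, H

Answer: 5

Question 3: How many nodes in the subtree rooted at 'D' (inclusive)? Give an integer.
Subtree rooted at D contains: A, D, F
Count = 3

Answer: 3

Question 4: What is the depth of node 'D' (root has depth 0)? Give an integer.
Answer: 2

Derivation:
Path from root to D: J -> C -> D
Depth = number of edges = 2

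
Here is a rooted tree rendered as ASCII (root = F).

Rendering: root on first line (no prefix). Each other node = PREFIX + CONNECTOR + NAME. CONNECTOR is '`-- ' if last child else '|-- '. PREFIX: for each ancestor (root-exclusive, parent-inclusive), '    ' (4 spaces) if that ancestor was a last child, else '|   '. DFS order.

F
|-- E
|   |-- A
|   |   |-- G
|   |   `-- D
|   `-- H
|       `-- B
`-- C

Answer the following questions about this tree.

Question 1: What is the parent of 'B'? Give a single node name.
Answer: H

Derivation:
Scan adjacency: B appears as child of H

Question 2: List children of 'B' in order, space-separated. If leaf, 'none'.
Node B's children (from adjacency): (leaf)

Answer: none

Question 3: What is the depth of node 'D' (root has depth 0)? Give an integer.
Answer: 3

Derivation:
Path from root to D: F -> E -> A -> D
Depth = number of edges = 3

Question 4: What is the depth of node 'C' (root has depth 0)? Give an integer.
Path from root to C: F -> C
Depth = number of edges = 1

Answer: 1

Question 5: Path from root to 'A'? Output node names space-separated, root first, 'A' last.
Answer: F E A

Derivation:
Walk down from root: F -> E -> A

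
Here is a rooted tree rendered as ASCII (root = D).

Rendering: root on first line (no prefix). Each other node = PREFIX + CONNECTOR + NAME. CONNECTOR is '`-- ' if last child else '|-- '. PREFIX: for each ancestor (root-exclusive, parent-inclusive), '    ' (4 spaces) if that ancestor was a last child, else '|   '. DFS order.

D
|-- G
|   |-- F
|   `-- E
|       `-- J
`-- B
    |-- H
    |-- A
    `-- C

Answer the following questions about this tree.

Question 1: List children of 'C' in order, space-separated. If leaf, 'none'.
Answer: none

Derivation:
Node C's children (from adjacency): (leaf)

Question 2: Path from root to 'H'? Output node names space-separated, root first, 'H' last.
Walk down from root: D -> B -> H

Answer: D B H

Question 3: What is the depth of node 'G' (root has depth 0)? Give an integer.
Answer: 1

Derivation:
Path from root to G: D -> G
Depth = number of edges = 1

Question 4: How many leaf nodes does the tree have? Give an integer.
Answer: 5

Derivation:
Leaves (nodes with no children): A, C, F, H, J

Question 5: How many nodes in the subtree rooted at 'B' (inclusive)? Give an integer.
Answer: 4

Derivation:
Subtree rooted at B contains: A, B, C, H
Count = 4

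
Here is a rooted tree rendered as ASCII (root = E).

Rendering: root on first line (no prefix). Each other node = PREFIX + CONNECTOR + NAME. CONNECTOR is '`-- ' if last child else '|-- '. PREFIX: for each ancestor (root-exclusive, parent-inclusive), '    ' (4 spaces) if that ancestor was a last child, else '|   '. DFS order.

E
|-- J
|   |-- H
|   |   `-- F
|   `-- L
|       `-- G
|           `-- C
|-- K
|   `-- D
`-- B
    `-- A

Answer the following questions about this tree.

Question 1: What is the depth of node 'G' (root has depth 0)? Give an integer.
Path from root to G: E -> J -> L -> G
Depth = number of edges = 3

Answer: 3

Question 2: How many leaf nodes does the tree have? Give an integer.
Leaves (nodes with no children): A, C, D, F

Answer: 4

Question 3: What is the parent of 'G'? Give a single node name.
Scan adjacency: G appears as child of L

Answer: L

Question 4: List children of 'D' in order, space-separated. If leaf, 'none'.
Node D's children (from adjacency): (leaf)

Answer: none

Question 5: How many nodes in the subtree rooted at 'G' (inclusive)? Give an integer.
Subtree rooted at G contains: C, G
Count = 2

Answer: 2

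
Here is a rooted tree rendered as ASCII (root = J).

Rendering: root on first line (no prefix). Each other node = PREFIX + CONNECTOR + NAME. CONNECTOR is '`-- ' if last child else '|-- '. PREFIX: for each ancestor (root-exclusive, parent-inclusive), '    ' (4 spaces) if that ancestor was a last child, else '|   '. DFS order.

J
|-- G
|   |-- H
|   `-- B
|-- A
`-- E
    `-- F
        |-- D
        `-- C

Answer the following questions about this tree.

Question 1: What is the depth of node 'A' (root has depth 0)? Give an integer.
Path from root to A: J -> A
Depth = number of edges = 1

Answer: 1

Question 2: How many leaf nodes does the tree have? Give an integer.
Leaves (nodes with no children): A, B, C, D, H

Answer: 5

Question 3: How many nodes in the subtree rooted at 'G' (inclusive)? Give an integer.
Answer: 3

Derivation:
Subtree rooted at G contains: B, G, H
Count = 3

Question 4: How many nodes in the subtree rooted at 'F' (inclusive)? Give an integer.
Answer: 3

Derivation:
Subtree rooted at F contains: C, D, F
Count = 3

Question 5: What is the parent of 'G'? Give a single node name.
Answer: J

Derivation:
Scan adjacency: G appears as child of J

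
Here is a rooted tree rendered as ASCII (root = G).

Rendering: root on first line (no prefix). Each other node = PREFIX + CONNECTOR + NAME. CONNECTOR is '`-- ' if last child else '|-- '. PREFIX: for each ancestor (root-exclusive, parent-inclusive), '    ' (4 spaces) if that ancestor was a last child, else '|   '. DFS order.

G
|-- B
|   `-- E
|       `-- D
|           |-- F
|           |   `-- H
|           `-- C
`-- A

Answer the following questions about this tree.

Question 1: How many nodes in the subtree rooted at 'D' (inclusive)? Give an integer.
Answer: 4

Derivation:
Subtree rooted at D contains: C, D, F, H
Count = 4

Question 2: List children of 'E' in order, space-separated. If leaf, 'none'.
Answer: D

Derivation:
Node E's children (from adjacency): D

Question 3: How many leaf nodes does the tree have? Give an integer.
Answer: 3

Derivation:
Leaves (nodes with no children): A, C, H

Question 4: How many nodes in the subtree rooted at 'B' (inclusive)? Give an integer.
Answer: 6

Derivation:
Subtree rooted at B contains: B, C, D, E, F, H
Count = 6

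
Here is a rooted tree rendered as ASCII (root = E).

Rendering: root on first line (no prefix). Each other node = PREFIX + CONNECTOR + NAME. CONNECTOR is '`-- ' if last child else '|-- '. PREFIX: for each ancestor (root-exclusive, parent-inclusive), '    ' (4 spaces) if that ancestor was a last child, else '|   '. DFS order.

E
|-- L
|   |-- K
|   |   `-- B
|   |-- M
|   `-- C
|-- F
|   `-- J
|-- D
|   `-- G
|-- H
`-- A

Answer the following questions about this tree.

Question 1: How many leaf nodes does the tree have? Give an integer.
Leaves (nodes with no children): A, B, C, G, H, J, M

Answer: 7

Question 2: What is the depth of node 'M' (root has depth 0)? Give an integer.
Answer: 2

Derivation:
Path from root to M: E -> L -> M
Depth = number of edges = 2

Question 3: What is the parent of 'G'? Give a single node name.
Answer: D

Derivation:
Scan adjacency: G appears as child of D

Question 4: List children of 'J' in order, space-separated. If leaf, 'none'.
Answer: none

Derivation:
Node J's children (from adjacency): (leaf)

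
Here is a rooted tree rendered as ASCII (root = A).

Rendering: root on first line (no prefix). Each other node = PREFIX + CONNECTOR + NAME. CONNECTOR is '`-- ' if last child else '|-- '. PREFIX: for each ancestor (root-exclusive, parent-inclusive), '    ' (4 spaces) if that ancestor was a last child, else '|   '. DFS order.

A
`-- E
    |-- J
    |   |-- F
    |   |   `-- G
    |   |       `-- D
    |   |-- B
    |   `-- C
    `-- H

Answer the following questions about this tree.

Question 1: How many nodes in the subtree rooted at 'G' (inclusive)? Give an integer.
Subtree rooted at G contains: D, G
Count = 2

Answer: 2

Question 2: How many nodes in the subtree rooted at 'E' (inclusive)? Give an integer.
Subtree rooted at E contains: B, C, D, E, F, G, H, J
Count = 8

Answer: 8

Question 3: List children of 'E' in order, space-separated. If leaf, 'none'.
Node E's children (from adjacency): J, H

Answer: J H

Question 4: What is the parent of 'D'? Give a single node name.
Scan adjacency: D appears as child of G

Answer: G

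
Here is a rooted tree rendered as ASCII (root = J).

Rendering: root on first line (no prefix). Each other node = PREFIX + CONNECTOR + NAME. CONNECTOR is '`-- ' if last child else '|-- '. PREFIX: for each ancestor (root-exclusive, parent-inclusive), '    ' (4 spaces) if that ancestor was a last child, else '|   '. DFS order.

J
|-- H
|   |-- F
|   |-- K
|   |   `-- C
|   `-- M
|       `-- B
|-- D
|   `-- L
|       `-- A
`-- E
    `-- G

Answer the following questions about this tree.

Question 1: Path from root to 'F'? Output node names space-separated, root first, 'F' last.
Walk down from root: J -> H -> F

Answer: J H F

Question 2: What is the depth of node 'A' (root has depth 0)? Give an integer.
Path from root to A: J -> D -> L -> A
Depth = number of edges = 3

Answer: 3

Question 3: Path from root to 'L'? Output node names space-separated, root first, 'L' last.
Walk down from root: J -> D -> L

Answer: J D L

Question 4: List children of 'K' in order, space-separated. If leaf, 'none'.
Answer: C

Derivation:
Node K's children (from adjacency): C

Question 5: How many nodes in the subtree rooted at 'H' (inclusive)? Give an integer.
Answer: 6

Derivation:
Subtree rooted at H contains: B, C, F, H, K, M
Count = 6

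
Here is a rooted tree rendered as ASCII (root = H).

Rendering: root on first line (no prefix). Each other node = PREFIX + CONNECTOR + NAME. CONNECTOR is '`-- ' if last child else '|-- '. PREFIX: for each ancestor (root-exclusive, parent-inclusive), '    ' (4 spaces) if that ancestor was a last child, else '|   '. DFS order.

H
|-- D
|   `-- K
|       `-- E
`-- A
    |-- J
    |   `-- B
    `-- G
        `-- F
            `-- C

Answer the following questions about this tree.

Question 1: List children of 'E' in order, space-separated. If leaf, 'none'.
Answer: none

Derivation:
Node E's children (from adjacency): (leaf)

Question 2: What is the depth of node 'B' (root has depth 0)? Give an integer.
Path from root to B: H -> A -> J -> B
Depth = number of edges = 3

Answer: 3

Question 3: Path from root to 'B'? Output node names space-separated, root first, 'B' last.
Walk down from root: H -> A -> J -> B

Answer: H A J B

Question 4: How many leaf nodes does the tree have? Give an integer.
Leaves (nodes with no children): B, C, E

Answer: 3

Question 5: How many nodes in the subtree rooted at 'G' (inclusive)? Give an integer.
Subtree rooted at G contains: C, F, G
Count = 3

Answer: 3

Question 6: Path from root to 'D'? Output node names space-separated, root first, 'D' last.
Walk down from root: H -> D

Answer: H D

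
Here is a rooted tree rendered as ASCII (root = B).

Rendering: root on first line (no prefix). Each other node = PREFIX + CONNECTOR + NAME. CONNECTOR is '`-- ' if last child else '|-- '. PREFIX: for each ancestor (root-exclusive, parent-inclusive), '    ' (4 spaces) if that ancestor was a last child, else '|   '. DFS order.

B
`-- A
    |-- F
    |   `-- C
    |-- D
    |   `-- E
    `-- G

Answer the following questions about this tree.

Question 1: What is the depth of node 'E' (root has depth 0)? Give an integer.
Answer: 3

Derivation:
Path from root to E: B -> A -> D -> E
Depth = number of edges = 3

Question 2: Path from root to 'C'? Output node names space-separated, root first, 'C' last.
Walk down from root: B -> A -> F -> C

Answer: B A F C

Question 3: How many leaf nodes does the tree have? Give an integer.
Leaves (nodes with no children): C, E, G

Answer: 3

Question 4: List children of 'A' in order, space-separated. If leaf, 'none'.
Node A's children (from adjacency): F, D, G

Answer: F D G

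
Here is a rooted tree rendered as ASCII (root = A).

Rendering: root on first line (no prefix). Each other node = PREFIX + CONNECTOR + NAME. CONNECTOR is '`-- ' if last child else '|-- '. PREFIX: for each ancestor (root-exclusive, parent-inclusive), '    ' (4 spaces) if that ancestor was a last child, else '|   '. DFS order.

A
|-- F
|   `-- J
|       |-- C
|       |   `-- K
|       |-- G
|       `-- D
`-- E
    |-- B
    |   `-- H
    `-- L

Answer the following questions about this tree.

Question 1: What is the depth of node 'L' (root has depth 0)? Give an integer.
Answer: 2

Derivation:
Path from root to L: A -> E -> L
Depth = number of edges = 2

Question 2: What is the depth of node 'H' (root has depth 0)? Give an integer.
Answer: 3

Derivation:
Path from root to H: A -> E -> B -> H
Depth = number of edges = 3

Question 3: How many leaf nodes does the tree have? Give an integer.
Answer: 5

Derivation:
Leaves (nodes with no children): D, G, H, K, L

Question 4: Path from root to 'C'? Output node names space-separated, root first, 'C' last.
Answer: A F J C

Derivation:
Walk down from root: A -> F -> J -> C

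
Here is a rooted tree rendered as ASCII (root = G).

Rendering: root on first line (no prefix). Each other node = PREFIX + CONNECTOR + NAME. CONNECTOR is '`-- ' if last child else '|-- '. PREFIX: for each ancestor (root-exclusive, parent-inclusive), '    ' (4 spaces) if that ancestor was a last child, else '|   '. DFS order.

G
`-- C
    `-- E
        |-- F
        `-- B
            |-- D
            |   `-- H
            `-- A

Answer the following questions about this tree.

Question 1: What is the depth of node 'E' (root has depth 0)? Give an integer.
Path from root to E: G -> C -> E
Depth = number of edges = 2

Answer: 2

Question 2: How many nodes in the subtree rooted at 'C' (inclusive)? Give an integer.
Subtree rooted at C contains: A, B, C, D, E, F, H
Count = 7

Answer: 7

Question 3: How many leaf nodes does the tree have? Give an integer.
Leaves (nodes with no children): A, F, H

Answer: 3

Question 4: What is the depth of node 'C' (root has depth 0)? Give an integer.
Path from root to C: G -> C
Depth = number of edges = 1

Answer: 1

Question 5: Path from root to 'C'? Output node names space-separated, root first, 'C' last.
Answer: G C

Derivation:
Walk down from root: G -> C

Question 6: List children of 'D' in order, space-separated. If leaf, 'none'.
Answer: H

Derivation:
Node D's children (from adjacency): H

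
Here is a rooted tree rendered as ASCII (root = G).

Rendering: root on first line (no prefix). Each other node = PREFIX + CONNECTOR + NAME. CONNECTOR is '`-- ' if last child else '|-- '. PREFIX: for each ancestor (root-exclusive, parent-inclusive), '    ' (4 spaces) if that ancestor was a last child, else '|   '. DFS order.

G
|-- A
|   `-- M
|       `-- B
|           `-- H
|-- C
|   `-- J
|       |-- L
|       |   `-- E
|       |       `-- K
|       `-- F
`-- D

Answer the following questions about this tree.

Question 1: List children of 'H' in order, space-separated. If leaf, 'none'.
Node H's children (from adjacency): (leaf)

Answer: none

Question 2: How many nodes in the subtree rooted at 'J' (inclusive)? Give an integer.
Subtree rooted at J contains: E, F, J, K, L
Count = 5

Answer: 5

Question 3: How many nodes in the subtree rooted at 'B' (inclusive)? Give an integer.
Answer: 2

Derivation:
Subtree rooted at B contains: B, H
Count = 2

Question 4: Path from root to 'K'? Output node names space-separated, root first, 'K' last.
Answer: G C J L E K

Derivation:
Walk down from root: G -> C -> J -> L -> E -> K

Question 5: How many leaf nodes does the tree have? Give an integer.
Answer: 4

Derivation:
Leaves (nodes with no children): D, F, H, K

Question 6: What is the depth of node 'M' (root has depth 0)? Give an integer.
Path from root to M: G -> A -> M
Depth = number of edges = 2

Answer: 2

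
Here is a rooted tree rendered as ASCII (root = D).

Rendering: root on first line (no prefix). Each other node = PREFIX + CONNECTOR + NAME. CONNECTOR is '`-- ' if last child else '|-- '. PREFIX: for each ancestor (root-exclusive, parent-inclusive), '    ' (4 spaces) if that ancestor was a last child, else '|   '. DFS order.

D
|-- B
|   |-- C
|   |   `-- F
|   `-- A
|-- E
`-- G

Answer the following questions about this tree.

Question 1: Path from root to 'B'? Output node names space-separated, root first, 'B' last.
Walk down from root: D -> B

Answer: D B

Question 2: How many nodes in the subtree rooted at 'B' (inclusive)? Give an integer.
Subtree rooted at B contains: A, B, C, F
Count = 4

Answer: 4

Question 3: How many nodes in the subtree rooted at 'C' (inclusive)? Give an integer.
Answer: 2

Derivation:
Subtree rooted at C contains: C, F
Count = 2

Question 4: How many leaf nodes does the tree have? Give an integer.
Leaves (nodes with no children): A, E, F, G

Answer: 4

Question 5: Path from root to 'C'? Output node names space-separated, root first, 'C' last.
Answer: D B C

Derivation:
Walk down from root: D -> B -> C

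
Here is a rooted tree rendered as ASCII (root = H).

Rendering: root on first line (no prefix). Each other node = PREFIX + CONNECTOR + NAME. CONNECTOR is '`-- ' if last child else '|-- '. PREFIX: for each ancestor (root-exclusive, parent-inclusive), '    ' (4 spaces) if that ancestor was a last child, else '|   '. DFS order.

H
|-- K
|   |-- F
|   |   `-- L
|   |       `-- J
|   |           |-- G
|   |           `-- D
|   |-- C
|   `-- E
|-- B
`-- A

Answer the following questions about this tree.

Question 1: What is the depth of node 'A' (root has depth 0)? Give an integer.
Answer: 1

Derivation:
Path from root to A: H -> A
Depth = number of edges = 1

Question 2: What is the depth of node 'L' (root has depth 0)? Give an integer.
Path from root to L: H -> K -> F -> L
Depth = number of edges = 3

Answer: 3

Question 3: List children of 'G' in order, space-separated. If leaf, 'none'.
Node G's children (from adjacency): (leaf)

Answer: none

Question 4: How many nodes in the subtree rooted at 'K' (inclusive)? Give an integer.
Subtree rooted at K contains: C, D, E, F, G, J, K, L
Count = 8

Answer: 8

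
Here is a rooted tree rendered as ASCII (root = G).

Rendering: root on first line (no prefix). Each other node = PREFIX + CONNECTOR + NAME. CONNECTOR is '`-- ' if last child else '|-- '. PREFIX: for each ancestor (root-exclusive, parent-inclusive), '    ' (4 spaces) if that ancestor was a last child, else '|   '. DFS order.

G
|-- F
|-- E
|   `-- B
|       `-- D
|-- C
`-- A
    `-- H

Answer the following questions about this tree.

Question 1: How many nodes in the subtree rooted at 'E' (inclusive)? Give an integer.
Answer: 3

Derivation:
Subtree rooted at E contains: B, D, E
Count = 3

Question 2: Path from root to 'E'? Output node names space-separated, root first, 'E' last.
Walk down from root: G -> E

Answer: G E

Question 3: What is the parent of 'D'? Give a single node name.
Answer: B

Derivation:
Scan adjacency: D appears as child of B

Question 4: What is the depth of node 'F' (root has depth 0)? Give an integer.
Answer: 1

Derivation:
Path from root to F: G -> F
Depth = number of edges = 1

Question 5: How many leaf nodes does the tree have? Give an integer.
Leaves (nodes with no children): C, D, F, H

Answer: 4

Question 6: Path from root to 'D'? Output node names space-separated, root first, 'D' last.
Walk down from root: G -> E -> B -> D

Answer: G E B D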